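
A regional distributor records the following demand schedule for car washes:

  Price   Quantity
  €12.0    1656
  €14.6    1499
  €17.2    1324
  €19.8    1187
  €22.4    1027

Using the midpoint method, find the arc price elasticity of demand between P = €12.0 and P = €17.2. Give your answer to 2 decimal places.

At P = 12.0, Q = 1656; at P = 17.2, Q = 1324.
ΔQ = -332, ΔP = 5.2. Midpoints: P̄ = 14.60, Q̄ = 1490.0.
ε = (ΔQ/ΔP)(P̄/Q̄) = (-332/5.2)(14.60/1490.0).

-0.63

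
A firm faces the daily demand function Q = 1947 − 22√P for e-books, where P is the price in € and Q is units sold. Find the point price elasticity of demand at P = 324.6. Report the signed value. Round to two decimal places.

-0.13

At P = 324.6, Q = 1550.634.
dQ/dP = −22/(2√P) = -0.611.
ε = (dQ/dP)(P/Q) = (-0.611)(324.6/1550.634).
|ε| < 1, so demand is inelastic at this price.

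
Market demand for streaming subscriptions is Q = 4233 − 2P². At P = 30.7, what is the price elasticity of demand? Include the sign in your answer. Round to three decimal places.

-1.606

At P = 30.7, Q = 2348.020.
dQ/dP = −4P = -122.800.
ε = (dQ/dP)(P/Q) = (-122.800)(30.7/2348.020).
|ε| > 1, so demand is elastic at this price.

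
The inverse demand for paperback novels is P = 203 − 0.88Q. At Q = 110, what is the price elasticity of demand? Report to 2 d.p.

-1.10

At Q = 110, P = 203 − 0.88(110) = 106.20.
dP/dQ = −0.88, so dQ/dP = 1/(−0.88) = -1.136.
ε = (dQ/dP)(P/Q) = (-1.136)(106.20/110).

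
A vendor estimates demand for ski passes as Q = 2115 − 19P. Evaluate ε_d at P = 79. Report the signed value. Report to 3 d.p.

-2.445

At P = 79, Q = 614.
dQ/dP = −19.
ε = (dQ/dP)(P/Q) = (-19)(79/614).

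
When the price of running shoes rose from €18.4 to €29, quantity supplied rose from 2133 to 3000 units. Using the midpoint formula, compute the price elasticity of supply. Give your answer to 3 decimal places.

0.755

ΔQ = 3000 − 2133 = 867; ΔP = 29 − 18.4 = 10.6.
Midpoints: P̄ = 23.70, Q̄ = 2566.5.
ε_s = (ΔQ/ΔP)(P̄/Q̄) = (867/10.6)(23.70/2566.5).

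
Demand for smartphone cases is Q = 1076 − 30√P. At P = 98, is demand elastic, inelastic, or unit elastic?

Q = 779.015, dQ/dP = -1.515.
ε = (dQ/dP)(P/Q) ≈ -0.191.
|ε| = 0.19 < 1.

inelastic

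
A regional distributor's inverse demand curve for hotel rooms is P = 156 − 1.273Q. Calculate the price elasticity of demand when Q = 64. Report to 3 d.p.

At Q = 64, P = 156 − 1.273(64) = 74.53.
dP/dQ = −1.273, so dQ/dP = 1/(−1.273) = -0.786.
ε = (dQ/dP)(P/Q) = (-0.786)(74.53/64).

-0.915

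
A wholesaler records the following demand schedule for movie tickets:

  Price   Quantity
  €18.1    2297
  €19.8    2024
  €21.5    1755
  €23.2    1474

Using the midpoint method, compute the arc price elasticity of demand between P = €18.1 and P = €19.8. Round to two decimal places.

-1.41

At P = 18.1, Q = 2297; at P = 19.8, Q = 2024.
ΔQ = -273, ΔP = 1.7. Midpoints: P̄ = 18.95, Q̄ = 2160.5.
ε = (ΔQ/ΔP)(P̄/Q̄) = (-273/1.7)(18.95/2160.5).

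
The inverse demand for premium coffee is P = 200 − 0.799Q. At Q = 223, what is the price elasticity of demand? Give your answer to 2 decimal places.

At Q = 223, P = 200 − 0.799(223) = 21.82.
dP/dQ = −0.799, so dQ/dP = 1/(−0.799) = -1.252.
ε = (dQ/dP)(P/Q) = (-1.252)(21.82/223).

-0.12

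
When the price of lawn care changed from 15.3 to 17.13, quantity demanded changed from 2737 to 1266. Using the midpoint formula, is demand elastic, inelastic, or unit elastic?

elastic

Arc ε ≈ -6.512.
|ε| = 6.51 > 1.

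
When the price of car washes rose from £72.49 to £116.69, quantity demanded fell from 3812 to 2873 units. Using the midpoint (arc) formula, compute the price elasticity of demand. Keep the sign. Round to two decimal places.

-0.60

ΔQ = 2873 − 3812 = -939; ΔP = 116.69 − 72.49 = 44.2.
Midpoints: P̄ = 94.59, Q̄ = 3342.5.
ε = (ΔQ/ΔP)(P̄/Q̄) = (-939/44.2)(94.59/3342.5).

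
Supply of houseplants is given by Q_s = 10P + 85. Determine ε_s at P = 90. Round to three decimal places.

0.914

At P = 90, Q_s = 985.
dQ_s/dP = 10.
ε_s = (dQ_s/dP)(P/Q_s) = (10)(90/985).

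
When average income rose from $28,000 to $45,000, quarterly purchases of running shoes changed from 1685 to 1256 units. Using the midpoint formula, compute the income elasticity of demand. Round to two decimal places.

-0.63

ΔQ = -429, ΔI = 17000. Midpoints: Ī = 36,500, Q̄ = 1470.5.
ε_I = (ΔQ/ΔI)(Ī/Q̄) = (-429/17000)(36500/1470.5).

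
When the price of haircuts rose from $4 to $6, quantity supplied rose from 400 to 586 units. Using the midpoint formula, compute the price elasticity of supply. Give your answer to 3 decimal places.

0.943

ΔQ = 586 − 400 = 186; ΔP = 6 − 4 = 2.
Midpoints: P̄ = 5.00, Q̄ = 493.0.
ε_s = (ΔQ/ΔP)(P̄/Q̄) = (186/2)(5.00/493.0).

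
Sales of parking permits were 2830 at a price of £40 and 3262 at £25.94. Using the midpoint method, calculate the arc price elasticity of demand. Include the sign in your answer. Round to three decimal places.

ΔQ = 3262 − 2830 = 432; ΔP = 25.94 − 40 = -14.06.
Midpoints: P̄ = 32.97, Q̄ = 3046.0.
ε = (ΔQ/ΔP)(P̄/Q̄) = (432/-14.06)(32.97/3046.0).

-0.333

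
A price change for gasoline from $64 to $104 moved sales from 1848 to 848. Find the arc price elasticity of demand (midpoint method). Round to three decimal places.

-1.558

ΔQ = 848 − 1848 = -1000; ΔP = 104 − 64 = 40.
Midpoints: P̄ = 84.00, Q̄ = 1348.0.
ε = (ΔQ/ΔP)(P̄/Q̄) = (-1000/40)(84.00/1348.0).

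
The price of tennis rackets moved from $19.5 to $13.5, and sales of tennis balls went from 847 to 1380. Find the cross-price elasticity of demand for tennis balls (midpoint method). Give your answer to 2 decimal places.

ΔQ_x = 1380 − 847 = 533; ΔP_y = 13.5 − 19.5 = -6.
Midpoints: P̄_y = 16.50, Q̄_x = 1113.5.
ε_xy = (ΔQ_x/ΔP_y)(P̄_y/Q̄_x) = (533/-6)(16.50/1113.5).

-1.32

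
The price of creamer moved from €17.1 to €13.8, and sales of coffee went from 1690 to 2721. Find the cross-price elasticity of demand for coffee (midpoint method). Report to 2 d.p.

ΔQ_x = 2721 − 1690 = 1031; ΔP_y = 13.8 − 17.1 = -3.3.
Midpoints: P̄_y = 15.45, Q̄_x = 2205.5.
ε_xy = (ΔQ_x/ΔP_y)(P̄_y/Q̄_x) = (1031/-3.3)(15.45/2205.5).
ε_xy < 0, so the goods are complements.

-2.19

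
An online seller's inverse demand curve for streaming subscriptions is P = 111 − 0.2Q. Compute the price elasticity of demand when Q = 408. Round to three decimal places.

At Q = 408, P = 111 − 0.2(408) = 29.40.
dP/dQ = −0.2, so dQ/dP = 1/(−0.2) = -5.000.
ε = (dQ/dP)(P/Q) = (-5.000)(29.40/408).

-0.360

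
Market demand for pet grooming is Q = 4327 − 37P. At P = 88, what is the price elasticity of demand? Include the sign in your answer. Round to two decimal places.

-3.04

At P = 88, Q = 1071.
dQ/dP = −37.
ε = (dQ/dP)(P/Q) = (-37)(88/1071).
|ε| > 1, so demand is elastic at this price.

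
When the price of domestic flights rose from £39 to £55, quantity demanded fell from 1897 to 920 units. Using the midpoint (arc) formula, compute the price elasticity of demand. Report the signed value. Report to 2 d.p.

ΔQ = 920 − 1897 = -977; ΔP = 55 − 39 = 16.
Midpoints: P̄ = 47.00, Q̄ = 1408.5.
ε = (ΔQ/ΔP)(P̄/Q̄) = (-977/16)(47.00/1408.5).

-2.04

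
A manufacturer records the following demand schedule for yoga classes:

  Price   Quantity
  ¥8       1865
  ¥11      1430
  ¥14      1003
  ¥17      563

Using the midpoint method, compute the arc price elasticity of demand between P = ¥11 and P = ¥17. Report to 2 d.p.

-2.03

At P = 11, Q = 1430; at P = 17, Q = 563.
ΔQ = -867, ΔP = 6. Midpoints: P̄ = 14.00, Q̄ = 996.5.
ε = (ΔQ/ΔP)(P̄/Q̄) = (-867/6)(14.00/996.5).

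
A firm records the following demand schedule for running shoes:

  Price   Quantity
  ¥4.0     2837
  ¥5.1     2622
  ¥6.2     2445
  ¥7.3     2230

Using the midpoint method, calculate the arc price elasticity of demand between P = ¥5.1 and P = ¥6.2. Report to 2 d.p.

-0.36

At P = 5.1, Q = 2622; at P = 6.2, Q = 2445.
ΔQ = -177, ΔP = 1.1. Midpoints: P̄ = 5.65, Q̄ = 2533.5.
ε = (ΔQ/ΔP)(P̄/Q̄) = (-177/1.1)(5.65/2533.5).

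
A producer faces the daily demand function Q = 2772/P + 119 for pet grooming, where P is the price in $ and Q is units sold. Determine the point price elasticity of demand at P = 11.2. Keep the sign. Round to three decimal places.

-0.675

At P = 11.2, Q = 366.500.
dQ/dP = −2772/P² = -22.098.
ε = (dQ/dP)(P/Q) = (-22.098)(11.2/366.500).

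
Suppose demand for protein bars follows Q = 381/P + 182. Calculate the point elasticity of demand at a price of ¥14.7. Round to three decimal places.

-0.125

At P = 14.7, Q = 207.918.
dQ/dP = −381/P² = -1.763.
ε = (dQ/dP)(P/Q) = (-1.763)(14.7/207.918).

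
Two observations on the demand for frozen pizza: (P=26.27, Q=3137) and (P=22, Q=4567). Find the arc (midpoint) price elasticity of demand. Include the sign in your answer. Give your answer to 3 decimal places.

ΔQ = 4567 − 3137 = 1430; ΔP = 22 − 26.27 = -4.27.
Midpoints: P̄ = 24.13, Q̄ = 3852.0.
ε = (ΔQ/ΔP)(P̄/Q̄) = (1430/-4.27)(24.13/3852.0).

-2.098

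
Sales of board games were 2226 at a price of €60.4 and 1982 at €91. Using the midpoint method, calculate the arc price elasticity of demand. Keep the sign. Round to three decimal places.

ΔQ = 1982 − 2226 = -244; ΔP = 91 − 60.4 = 30.6.
Midpoints: P̄ = 75.70, Q̄ = 2104.0.
ε = (ΔQ/ΔP)(P̄/Q̄) = (-244/30.6)(75.70/2104.0).

-0.287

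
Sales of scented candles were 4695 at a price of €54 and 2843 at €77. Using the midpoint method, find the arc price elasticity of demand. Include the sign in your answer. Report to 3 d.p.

ΔQ = 2843 − 4695 = -1852; ΔP = 77 − 54 = 23.
Midpoints: P̄ = 65.50, Q̄ = 3769.0.
ε = (ΔQ/ΔP)(P̄/Q̄) = (-1852/23)(65.50/3769.0).

-1.399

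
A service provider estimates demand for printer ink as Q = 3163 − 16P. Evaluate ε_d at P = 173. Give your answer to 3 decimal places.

-7.008

At P = 173, Q = 395.
dQ/dP = −16.
ε = (dQ/dP)(P/Q) = (-16)(173/395).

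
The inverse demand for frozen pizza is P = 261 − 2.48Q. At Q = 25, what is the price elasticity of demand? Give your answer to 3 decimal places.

At Q = 25, P = 261 − 2.48(25) = 199.00.
dP/dQ = −2.48, so dQ/dP = 1/(−2.48) = -0.403.
ε = (dQ/dP)(P/Q) = (-0.403)(199.00/25).

-3.210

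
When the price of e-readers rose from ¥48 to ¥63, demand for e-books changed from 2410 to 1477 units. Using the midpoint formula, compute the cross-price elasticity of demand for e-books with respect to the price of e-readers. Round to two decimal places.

ΔQ_x = 1477 − 2410 = -933; ΔP_y = 63 − 48 = 15.
Midpoints: P̄_y = 55.50, Q̄_x = 1943.5.
ε_xy = (ΔQ_x/ΔP_y)(P̄_y/Q̄_x) = (-933/15)(55.50/1943.5).

-1.78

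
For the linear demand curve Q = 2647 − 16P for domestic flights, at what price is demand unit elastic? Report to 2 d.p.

For linear demand Q = a − bP, ε = −bP/(a − bP). |ε| = 1 when bP = a − bP, i.e. P = a/(2b).
P = 2647/(2·16) = 2647/32 = 82.7188.

82.72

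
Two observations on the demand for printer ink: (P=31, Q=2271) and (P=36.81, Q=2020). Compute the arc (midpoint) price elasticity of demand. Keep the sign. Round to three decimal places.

-0.683

ΔQ = 2020 − 2271 = -251; ΔP = 36.81 − 31 = 5.81.
Midpoints: P̄ = 33.91, Q̄ = 2145.5.
ε = (ΔQ/ΔP)(P̄/Q̄) = (-251/5.81)(33.91/2145.5).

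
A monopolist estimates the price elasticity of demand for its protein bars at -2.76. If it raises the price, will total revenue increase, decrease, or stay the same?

decrease

|ε| = 2.76 > 1, so demand is elastic. A price rise therefore reduces total revenue.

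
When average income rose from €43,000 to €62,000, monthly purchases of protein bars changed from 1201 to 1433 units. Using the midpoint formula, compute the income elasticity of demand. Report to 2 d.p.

0.49

ΔQ = 232, ΔI = 19000. Midpoints: Ī = 52,500, Q̄ = 1317.0.
ε_I = (ΔQ/ΔI)(Ī/Q̄) = (232/19000)(52500/1317.0).
ε_I > 0, so the good is normal.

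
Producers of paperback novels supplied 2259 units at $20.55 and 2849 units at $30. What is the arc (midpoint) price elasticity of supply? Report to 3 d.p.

ΔQ = 2849 − 2259 = 590; ΔP = 30 − 20.55 = 9.45.
Midpoints: P̄ = 25.27, Q̄ = 2554.0.
ε_s = (ΔQ/ΔP)(P̄/Q̄) = (590/9.45)(25.27/2554.0).

0.618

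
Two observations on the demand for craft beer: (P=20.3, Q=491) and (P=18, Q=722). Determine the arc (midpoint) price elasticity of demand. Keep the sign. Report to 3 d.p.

-3.171

ΔQ = 722 − 491 = 231; ΔP = 18 − 20.3 = -2.3.
Midpoints: P̄ = 19.15, Q̄ = 606.5.
ε = (ΔQ/ΔP)(P̄/Q̄) = (231/-2.3)(19.15/606.5).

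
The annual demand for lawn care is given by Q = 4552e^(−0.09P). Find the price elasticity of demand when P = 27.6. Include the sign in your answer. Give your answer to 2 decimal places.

-2.48

At P = 27.6, Q = 379.677.
dQ/dP = −0.09·4552e^(−0.09P) = −0.09Q = -34.171.
ε = (dQ/dP)(P/Q) = (-34.171)(27.6/379.677).
|ε| > 1, so demand is elastic at this price.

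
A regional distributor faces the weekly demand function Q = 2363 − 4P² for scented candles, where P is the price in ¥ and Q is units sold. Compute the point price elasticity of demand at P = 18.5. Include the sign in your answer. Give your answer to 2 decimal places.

-2.75

At P = 18.5, Q = 994.
dQ/dP = −8P = -148.
ε = (dQ/dP)(P/Q) = (-148)(18.5/994).
|ε| > 1, so demand is elastic at this price.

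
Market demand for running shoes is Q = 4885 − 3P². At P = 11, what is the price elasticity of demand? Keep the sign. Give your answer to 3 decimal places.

At P = 11, Q = 4522.
dQ/dP = −6P = -66.
ε = (dQ/dP)(P/Q) = (-66)(11/4522).

-0.161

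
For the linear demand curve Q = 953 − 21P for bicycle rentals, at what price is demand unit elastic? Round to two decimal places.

For linear demand Q = a − bP, ε = −bP/(a − bP). |ε| = 1 when bP = a − bP, i.e. P = a/(2b).
P = 953/(2·21) = 953/42 = 22.6905.

22.69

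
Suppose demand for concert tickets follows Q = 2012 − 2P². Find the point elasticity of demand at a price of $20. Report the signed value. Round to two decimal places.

At P = 20, Q = 1212.
dQ/dP = −4P = -80.
ε = (dQ/dP)(P/Q) = (-80)(20/1212).

-1.32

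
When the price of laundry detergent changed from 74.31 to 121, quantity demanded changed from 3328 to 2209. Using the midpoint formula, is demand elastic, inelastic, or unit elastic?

inelastic

Arc ε ≈ -0.845.
|ε| = 0.85 < 1.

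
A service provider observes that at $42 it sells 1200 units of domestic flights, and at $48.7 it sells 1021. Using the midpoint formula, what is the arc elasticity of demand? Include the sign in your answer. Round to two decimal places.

ΔQ = 1021 − 1200 = -179; ΔP = 48.7 − 42 = 6.7.
Midpoints: P̄ = 45.35, Q̄ = 1110.5.
ε = (ΔQ/ΔP)(P̄/Q̄) = (-179/6.7)(45.35/1110.5).

-1.09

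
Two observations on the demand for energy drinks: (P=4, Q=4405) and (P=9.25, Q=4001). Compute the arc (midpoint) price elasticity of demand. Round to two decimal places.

ΔQ = 4001 − 4405 = -404; ΔP = 9.25 − 4 = 5.25.
Midpoints: P̄ = 6.62, Q̄ = 4203.0.
ε = (ΔQ/ΔP)(P̄/Q̄) = (-404/5.25)(6.62/4203.0).

-0.12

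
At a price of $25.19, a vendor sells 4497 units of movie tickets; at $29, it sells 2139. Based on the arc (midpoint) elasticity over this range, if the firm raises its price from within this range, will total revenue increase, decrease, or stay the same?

decrease

Arc ε = (-2358/3.81)(27.09/3318.0) ≈ -5.054.
|ε| = 5.05 > 1, so demand is elastic. A price rise therefore reduces total revenue.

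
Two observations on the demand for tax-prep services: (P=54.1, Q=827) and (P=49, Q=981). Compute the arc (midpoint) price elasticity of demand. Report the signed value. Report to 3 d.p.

-1.722

ΔQ = 981 − 827 = 154; ΔP = 49 − 54.1 = -5.1.
Midpoints: P̄ = 51.55, Q̄ = 904.0.
ε = (ΔQ/ΔP)(P̄/Q̄) = (154/-5.1)(51.55/904.0).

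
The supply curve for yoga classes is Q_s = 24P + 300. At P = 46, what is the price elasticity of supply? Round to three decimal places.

At P = 46, Q_s = 1404.
dQ_s/dP = 24.
ε_s = (dQ_s/dP)(P/Q_s) = (24)(46/1404).

0.786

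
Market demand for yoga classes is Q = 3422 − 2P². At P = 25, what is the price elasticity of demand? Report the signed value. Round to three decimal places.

At P = 25, Q = 2172.
dQ/dP = −4P = -100.
ε = (dQ/dP)(P/Q) = (-100)(25/2172).
|ε| > 1, so demand is elastic at this price.

-1.151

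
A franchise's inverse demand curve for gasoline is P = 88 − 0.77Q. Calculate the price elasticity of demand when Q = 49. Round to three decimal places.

At Q = 49, P = 88 − 0.77(49) = 50.27.
dP/dQ = −0.77, so dQ/dP = 1/(−0.77) = -1.299.
ε = (dQ/dP)(P/Q) = (-1.299)(50.27/49).

-1.332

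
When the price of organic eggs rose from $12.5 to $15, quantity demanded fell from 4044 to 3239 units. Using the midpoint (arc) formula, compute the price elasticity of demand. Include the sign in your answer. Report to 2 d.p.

ΔQ = 3239 − 4044 = -805; ΔP = 15 − 12.5 = 2.5.
Midpoints: P̄ = 13.75, Q̄ = 3641.5.
ε = (ΔQ/ΔP)(P̄/Q̄) = (-805/2.5)(13.75/3641.5).

-1.22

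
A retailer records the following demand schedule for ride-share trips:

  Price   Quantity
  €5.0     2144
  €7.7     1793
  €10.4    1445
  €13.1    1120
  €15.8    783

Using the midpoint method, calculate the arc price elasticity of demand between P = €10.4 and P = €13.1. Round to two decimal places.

-1.10

At P = 10.4, Q = 1445; at P = 13.1, Q = 1120.
ΔQ = -325, ΔP = 2.7. Midpoints: P̄ = 11.75, Q̄ = 1282.5.
ε = (ΔQ/ΔP)(P̄/Q̄) = (-325/2.7)(11.75/1282.5).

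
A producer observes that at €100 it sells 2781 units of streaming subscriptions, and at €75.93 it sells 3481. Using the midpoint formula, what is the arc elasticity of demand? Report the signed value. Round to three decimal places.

ΔQ = 3481 − 2781 = 700; ΔP = 75.93 − 100 = -24.07.
Midpoints: P̄ = 87.97, Q̄ = 3131.0.
ε = (ΔQ/ΔP)(P̄/Q̄) = (700/-24.07)(87.97/3131.0).

-0.817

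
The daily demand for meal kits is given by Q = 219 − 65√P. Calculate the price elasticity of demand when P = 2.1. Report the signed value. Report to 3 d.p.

-0.377

At P = 2.1, Q = 124.806.
dQ/dP = −65/(2√P) = -22.427.
ε = (dQ/dP)(P/Q) = (-22.427)(2.1/124.806).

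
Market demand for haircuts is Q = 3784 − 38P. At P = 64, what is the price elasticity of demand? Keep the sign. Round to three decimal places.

-1.799

At P = 64, Q = 1352.
dQ/dP = −38.
ε = (dQ/dP)(P/Q) = (-38)(64/1352).
|ε| > 1, so demand is elastic at this price.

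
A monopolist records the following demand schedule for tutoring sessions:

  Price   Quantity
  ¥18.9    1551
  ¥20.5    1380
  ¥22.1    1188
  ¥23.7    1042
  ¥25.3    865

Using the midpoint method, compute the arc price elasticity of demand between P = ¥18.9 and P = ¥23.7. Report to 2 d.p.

At P = 18.9, Q = 1551; at P = 23.7, Q = 1042.
ΔQ = -509, ΔP = 4.8. Midpoints: P̄ = 21.30, Q̄ = 1296.5.
ε = (ΔQ/ΔP)(P̄/Q̄) = (-509/4.8)(21.30/1296.5).

-1.74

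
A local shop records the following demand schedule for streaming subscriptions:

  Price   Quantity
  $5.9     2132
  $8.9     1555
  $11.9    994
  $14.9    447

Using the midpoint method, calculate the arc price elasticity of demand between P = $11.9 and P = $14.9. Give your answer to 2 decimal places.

At P = 11.9, Q = 994; at P = 14.9, Q = 447.
ΔQ = -547, ΔP = 3.0. Midpoints: P̄ = 13.40, Q̄ = 720.5.
ε = (ΔQ/ΔP)(P̄/Q̄) = (-547/3.0)(13.40/720.5).

-3.39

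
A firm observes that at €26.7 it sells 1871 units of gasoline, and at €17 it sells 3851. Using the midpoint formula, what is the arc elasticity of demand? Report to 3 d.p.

ΔQ = 3851 − 1871 = 1980; ΔP = 17 − 26.7 = -9.7.
Midpoints: P̄ = 21.85, Q̄ = 2861.0.
ε = (ΔQ/ΔP)(P̄/Q̄) = (1980/-9.7)(21.85/2861.0).

-1.559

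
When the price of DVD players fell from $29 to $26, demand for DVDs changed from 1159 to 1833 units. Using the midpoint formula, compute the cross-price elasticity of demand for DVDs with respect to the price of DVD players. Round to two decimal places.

ΔQ_x = 1833 − 1159 = 674; ΔP_y = 26 − 29 = -3.
Midpoints: P̄_y = 27.50, Q̄_x = 1496.0.
ε_xy = (ΔQ_x/ΔP_y)(P̄_y/Q̄_x) = (674/-3)(27.50/1496.0).

-4.13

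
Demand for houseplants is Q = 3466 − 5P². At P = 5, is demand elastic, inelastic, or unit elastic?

Q = 3341, dQ/dP = -50.
ε = (dQ/dP)(P/Q) ≈ -0.075.
|ε| = 0.07 < 1.

inelastic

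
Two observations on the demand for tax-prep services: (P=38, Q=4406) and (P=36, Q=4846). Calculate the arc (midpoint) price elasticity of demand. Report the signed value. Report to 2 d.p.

-1.76

ΔQ = 4846 − 4406 = 440; ΔP = 36 − 38 = -2.
Midpoints: P̄ = 37.00, Q̄ = 4626.0.
ε = (ΔQ/ΔP)(P̄/Q̄) = (440/-2)(37.00/4626.0).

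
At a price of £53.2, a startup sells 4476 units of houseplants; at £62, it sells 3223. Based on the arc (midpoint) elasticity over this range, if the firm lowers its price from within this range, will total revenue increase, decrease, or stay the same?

increase

Arc ε = (-1253/8.8)(57.60/3849.5) ≈ -2.131.
|ε| = 2.13 > 1, so demand is elastic. A price cut therefore raises total revenue.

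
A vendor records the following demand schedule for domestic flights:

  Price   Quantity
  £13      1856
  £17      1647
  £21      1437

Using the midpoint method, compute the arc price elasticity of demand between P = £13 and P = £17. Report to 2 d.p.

-0.45

At P = 13, Q = 1856; at P = 17, Q = 1647.
ΔQ = -209, ΔP = 4. Midpoints: P̄ = 15.00, Q̄ = 1751.5.
ε = (ΔQ/ΔP)(P̄/Q̄) = (-209/4)(15.00/1751.5).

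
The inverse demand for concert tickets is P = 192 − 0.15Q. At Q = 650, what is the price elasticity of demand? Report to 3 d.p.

At Q = 650, P = 192 − 0.15(650) = 94.50.
dP/dQ = −0.15, so dQ/dP = 1/(−0.15) = -6.667.
ε = (dQ/dP)(P/Q) = (-6.667)(94.50/650).

-0.969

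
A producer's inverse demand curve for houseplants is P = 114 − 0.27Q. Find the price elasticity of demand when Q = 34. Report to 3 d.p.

-11.418

At Q = 34, P = 114 − 0.27(34) = 104.82.
dP/dQ = −0.27, so dQ/dP = 1/(−0.27) = -3.704.
ε = (dQ/dP)(P/Q) = (-3.704)(104.82/34).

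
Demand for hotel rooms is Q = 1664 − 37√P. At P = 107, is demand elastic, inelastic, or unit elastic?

inelastic

Q = 1281.269, dQ/dP = -1.788.
ε = (dQ/dP)(P/Q) ≈ -0.149.
|ε| = 0.15 < 1.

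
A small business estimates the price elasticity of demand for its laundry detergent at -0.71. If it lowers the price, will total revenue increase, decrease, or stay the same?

|ε| = 0.71 < 1, so demand is inelastic. A price cut therefore reduces total revenue.

decrease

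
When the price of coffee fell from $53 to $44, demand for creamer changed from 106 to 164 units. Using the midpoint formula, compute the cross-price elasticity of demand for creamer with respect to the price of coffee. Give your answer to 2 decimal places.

ΔQ_x = 164 − 106 = 58; ΔP_y = 44 − 53 = -9.
Midpoints: P̄_y = 48.50, Q̄_x = 135.0.
ε_xy = (ΔQ_x/ΔP_y)(P̄_y/Q̄_x) = (58/-9)(48.50/135.0).

-2.32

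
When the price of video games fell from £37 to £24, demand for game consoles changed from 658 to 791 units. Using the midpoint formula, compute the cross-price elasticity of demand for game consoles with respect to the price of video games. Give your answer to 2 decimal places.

-0.43

ΔQ_x = 791 − 658 = 133; ΔP_y = 24 − 37 = -13.
Midpoints: P̄_y = 30.50, Q̄_x = 724.5.
ε_xy = (ΔQ_x/ΔP_y)(P̄_y/Q̄_x) = (133/-13)(30.50/724.5).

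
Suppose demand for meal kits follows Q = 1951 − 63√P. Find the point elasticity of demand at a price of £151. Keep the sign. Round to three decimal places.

At P = 151, Q = 1176.843.
dQ/dP = −63/(2√P) = -2.563.
ε = (dQ/dP)(P/Q) = (-2.563)(151/1176.843).

-0.329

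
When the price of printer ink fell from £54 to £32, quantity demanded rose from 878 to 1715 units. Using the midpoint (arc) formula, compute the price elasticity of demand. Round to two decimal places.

-1.26

ΔQ = 1715 − 878 = 837; ΔP = 32 − 54 = -22.
Midpoints: P̄ = 43.00, Q̄ = 1296.5.
ε = (ΔQ/ΔP)(P̄/Q̄) = (837/-22)(43.00/1296.5).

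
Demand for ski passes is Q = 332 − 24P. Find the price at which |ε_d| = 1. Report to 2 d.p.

6.92

For linear demand Q = a − bP, ε = −bP/(a − bP). |ε| = 1 when bP = a − bP, i.e. P = a/(2b).
P = 332/(2·24) = 332/48 = 6.9167.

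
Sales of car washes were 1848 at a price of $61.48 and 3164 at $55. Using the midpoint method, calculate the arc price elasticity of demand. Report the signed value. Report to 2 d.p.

ΔQ = 3164 − 1848 = 1316; ΔP = 55 − 61.48 = -6.48.
Midpoints: P̄ = 58.24, Q̄ = 2506.0.
ε = (ΔQ/ΔP)(P̄/Q̄) = (1316/-6.48)(58.24/2506.0).

-4.72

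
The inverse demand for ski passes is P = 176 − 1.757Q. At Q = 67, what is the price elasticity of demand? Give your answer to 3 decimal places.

-0.495

At Q = 67, P = 176 − 1.757(67) = 58.28.
dP/dQ = −1.757, so dQ/dP = 1/(−1.757) = -0.569.
ε = (dQ/dP)(P/Q) = (-0.569)(58.28/67).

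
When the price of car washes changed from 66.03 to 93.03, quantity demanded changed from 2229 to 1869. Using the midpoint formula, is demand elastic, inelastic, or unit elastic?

Arc ε ≈ -0.518.
|ε| = 0.52 < 1.

inelastic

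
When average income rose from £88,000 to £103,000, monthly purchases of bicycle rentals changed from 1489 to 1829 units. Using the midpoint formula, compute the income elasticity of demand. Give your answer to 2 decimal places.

1.30

ΔQ = 340, ΔI = 15000. Midpoints: Ī = 95,500, Q̄ = 1659.0.
ε_I = (ΔQ/ΔI)(Ī/Q̄) = (340/15000)(95500/1659.0).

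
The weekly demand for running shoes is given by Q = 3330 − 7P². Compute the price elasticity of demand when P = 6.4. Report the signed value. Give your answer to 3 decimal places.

At P = 6.4, Q = 3043.280.
dQ/dP = −14P = -89.600.
ε = (dQ/dP)(P/Q) = (-89.600)(6.4/3043.280).

-0.188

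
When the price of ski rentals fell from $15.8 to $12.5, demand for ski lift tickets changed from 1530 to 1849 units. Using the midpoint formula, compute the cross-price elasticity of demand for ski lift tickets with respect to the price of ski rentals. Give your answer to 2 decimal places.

ΔQ_x = 1849 − 1530 = 319; ΔP_y = 12.5 − 15.8 = -3.3.
Midpoints: P̄_y = 14.15, Q̄_x = 1689.5.
ε_xy = (ΔQ_x/ΔP_y)(P̄_y/Q̄_x) = (319/-3.3)(14.15/1689.5).

-0.81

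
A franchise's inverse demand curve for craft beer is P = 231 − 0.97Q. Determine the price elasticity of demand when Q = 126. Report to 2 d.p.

-0.89

At Q = 126, P = 231 − 0.97(126) = 108.78.
dP/dQ = −0.97, so dQ/dP = 1/(−0.97) = -1.031.
ε = (dQ/dP)(P/Q) = (-1.031)(108.78/126).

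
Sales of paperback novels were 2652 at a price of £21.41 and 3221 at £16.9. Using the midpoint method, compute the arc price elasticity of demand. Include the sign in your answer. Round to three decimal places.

-0.823

ΔQ = 3221 − 2652 = 569; ΔP = 16.9 − 21.41 = -4.51.
Midpoints: P̄ = 19.16, Q̄ = 2936.5.
ε = (ΔQ/ΔP)(P̄/Q̄) = (569/-4.51)(19.16/2936.5).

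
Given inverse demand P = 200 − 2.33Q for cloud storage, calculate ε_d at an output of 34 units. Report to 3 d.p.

At Q = 34, P = 200 − 2.33(34) = 120.78.
dP/dQ = −2.33, so dQ/dP = 1/(−2.33) = -0.429.
ε = (dQ/dP)(P/Q) = (-0.429)(120.78/34).

-1.525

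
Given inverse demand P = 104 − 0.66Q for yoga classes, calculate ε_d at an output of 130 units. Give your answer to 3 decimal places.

-0.212

At Q = 130, P = 104 − 0.66(130) = 18.20.
dP/dQ = −0.66, so dQ/dP = 1/(−0.66) = -1.515.
ε = (dQ/dP)(P/Q) = (-1.515)(18.20/130).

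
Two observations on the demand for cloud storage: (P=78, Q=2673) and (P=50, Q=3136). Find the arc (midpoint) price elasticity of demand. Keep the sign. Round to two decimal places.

ΔQ = 3136 − 2673 = 463; ΔP = 50 − 78 = -28.
Midpoints: P̄ = 64.00, Q̄ = 2904.5.
ε = (ΔQ/ΔP)(P̄/Q̄) = (463/-28)(64.00/2904.5).

-0.36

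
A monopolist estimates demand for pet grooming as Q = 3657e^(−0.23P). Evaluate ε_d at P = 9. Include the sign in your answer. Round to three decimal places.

At P = 9, Q = 461.461.
dQ/dP = −0.23·3657e^(−0.23P) = −0.23Q = -106.136.
ε = (dQ/dP)(P/Q) = (-106.136)(9/461.461).

-2.070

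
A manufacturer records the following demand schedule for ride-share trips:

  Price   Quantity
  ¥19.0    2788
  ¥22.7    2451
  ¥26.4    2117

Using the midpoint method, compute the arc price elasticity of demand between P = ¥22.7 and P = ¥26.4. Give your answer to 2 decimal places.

At P = 22.7, Q = 2451; at P = 26.4, Q = 2117.
ΔQ = -334, ΔP = 3.7. Midpoints: P̄ = 24.55, Q̄ = 2284.0.
ε = (ΔQ/ΔP)(P̄/Q̄) = (-334/3.7)(24.55/2284.0).

-0.97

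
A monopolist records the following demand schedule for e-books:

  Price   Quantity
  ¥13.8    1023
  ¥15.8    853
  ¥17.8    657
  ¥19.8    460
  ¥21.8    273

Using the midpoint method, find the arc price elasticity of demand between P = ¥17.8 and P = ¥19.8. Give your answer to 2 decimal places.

At P = 17.8, Q = 657; at P = 19.8, Q = 460.
ΔQ = -197, ΔP = 2.0. Midpoints: P̄ = 18.80, Q̄ = 558.5.
ε = (ΔQ/ΔP)(P̄/Q̄) = (-197/2.0)(18.80/558.5).

-3.32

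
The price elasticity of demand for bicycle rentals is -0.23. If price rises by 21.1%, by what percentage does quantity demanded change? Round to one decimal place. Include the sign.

%ΔQ ≈ ε × %ΔP = (-0.23)(21.1%) = -4.85%.

-4.9%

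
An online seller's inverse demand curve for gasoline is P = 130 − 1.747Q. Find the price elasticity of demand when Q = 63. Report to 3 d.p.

At Q = 63, P = 130 − 1.747(63) = 19.94.
dP/dQ = −1.747, so dQ/dP = 1/(−1.747) = -0.572.
ε = (dQ/dP)(P/Q) = (-0.572)(19.94/63).

-0.181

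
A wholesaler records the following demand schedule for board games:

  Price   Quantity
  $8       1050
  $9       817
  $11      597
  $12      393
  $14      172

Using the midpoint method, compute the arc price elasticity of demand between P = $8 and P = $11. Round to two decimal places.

-1.74

At P = 8, Q = 1050; at P = 11, Q = 597.
ΔQ = -453, ΔP = 3. Midpoints: P̄ = 9.50, Q̄ = 823.5.
ε = (ΔQ/ΔP)(P̄/Q̄) = (-453/3)(9.50/823.5).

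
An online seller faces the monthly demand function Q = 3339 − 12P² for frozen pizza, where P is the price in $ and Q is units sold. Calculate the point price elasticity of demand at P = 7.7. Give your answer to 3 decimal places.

At P = 7.7, Q = 2627.520.
dQ/dP = −24P = -184.800.
ε = (dQ/dP)(P/Q) = (-184.800)(7.7/2627.520).
|ε| < 1, so demand is inelastic at this price.

-0.542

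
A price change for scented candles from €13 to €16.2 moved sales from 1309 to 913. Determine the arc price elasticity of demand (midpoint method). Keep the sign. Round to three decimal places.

ΔQ = 913 − 1309 = -396; ΔP = 16.2 − 13 = 3.2.
Midpoints: P̄ = 14.60, Q̄ = 1111.0.
ε = (ΔQ/ΔP)(P̄/Q̄) = (-396/3.2)(14.60/1111.0).

-1.626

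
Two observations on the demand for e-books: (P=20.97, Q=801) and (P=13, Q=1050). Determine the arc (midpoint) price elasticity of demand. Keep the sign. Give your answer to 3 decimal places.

ΔQ = 1050 − 801 = 249; ΔP = 13 − 20.97 = -7.97.
Midpoints: P̄ = 16.98, Q̄ = 925.5.
ε = (ΔQ/ΔP)(P̄/Q̄) = (249/-7.97)(16.98/925.5).

-0.573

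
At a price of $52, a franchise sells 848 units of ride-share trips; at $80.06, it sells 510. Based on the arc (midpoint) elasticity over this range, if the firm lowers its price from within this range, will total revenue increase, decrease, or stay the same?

increase

Arc ε = (-338/28.06)(66.03/679.0) ≈ -1.171.
|ε| = 1.17 > 1, so demand is elastic. A price cut therefore raises total revenue.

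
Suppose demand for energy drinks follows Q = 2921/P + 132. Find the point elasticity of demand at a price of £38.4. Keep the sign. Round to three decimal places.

At P = 38.4, Q = 208.068.
dQ/dP = −2921/P² = -1.981.
ε = (dQ/dP)(P/Q) = (-1.981)(38.4/208.068).

-0.366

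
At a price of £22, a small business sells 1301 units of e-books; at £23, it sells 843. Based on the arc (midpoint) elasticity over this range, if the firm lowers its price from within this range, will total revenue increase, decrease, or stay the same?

Arc ε = (-458/1)(22.50/1072.0) ≈ -9.613.
|ε| = 9.61 > 1, so demand is elastic. A price cut therefore raises total revenue.

increase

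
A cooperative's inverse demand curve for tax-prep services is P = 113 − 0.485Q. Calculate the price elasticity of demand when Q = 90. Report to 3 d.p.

At Q = 90, P = 113 − 0.485(90) = 69.35.
dP/dQ = −0.485, so dQ/dP = 1/(−0.485) = -2.062.
ε = (dQ/dP)(P/Q) = (-2.062)(69.35/90).

-1.589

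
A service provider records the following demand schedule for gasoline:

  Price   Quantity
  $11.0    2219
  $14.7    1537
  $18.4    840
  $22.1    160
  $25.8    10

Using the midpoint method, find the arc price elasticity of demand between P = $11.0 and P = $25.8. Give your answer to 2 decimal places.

-2.46

At P = 11.0, Q = 2219; at P = 25.8, Q = 10.
ΔQ = -2209, ΔP = 14.8. Midpoints: P̄ = 18.40, Q̄ = 1114.5.
ε = (ΔQ/ΔP)(P̄/Q̄) = (-2209/14.8)(18.40/1114.5).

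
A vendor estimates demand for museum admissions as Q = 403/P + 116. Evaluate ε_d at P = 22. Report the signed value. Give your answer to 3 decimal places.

At P = 22, Q = 134.318.
dQ/dP = −403/P² = -0.833.
ε = (dQ/dP)(P/Q) = (-0.833)(22/134.318).

-0.136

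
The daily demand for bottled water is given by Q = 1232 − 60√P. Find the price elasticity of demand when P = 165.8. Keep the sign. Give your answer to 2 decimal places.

At P = 165.8, Q = 459.420.
dQ/dP = −60/(2√P) = -2.330.
ε = (dQ/dP)(P/Q) = (-2.330)(165.8/459.420).

-0.84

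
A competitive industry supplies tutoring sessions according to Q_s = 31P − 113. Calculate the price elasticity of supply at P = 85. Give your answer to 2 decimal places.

1.04

At P = 85, Q_s = 2522.
dQ_s/dP = 31.
ε_s = (dQ_s/dP)(P/Q_s) = (31)(85/2522).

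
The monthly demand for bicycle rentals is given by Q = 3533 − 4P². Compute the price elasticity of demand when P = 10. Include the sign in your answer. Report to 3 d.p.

-0.255

At P = 10, Q = 3133.
dQ/dP = −8P = -80.
ε = (dQ/dP)(P/Q) = (-80)(10/3133).
|ε| < 1, so demand is inelastic at this price.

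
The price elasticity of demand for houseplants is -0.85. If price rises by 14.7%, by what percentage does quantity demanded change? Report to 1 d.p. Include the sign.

-12.5%

%ΔQ ≈ ε × %ΔP = (-0.85)(14.7%) = -12.49%.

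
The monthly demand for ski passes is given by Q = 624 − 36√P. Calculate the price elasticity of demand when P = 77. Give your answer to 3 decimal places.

At P = 77, Q = 308.101.
dQ/dP = −36/(2√P) = -2.051.
ε = (dQ/dP)(P/Q) = (-2.051)(77/308.101).
|ε| < 1, so demand is inelastic at this price.

-0.513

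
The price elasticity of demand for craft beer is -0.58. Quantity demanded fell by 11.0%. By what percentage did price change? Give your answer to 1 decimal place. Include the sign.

19.0%

%ΔP ≈ %ΔQ / ε = (-11.0%)/(-0.58) = 18.97%.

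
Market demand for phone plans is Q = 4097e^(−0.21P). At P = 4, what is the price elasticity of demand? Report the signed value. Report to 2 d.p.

-0.84

At P = 4, Q = 1768.718.
dQ/dP = −0.21·4097e^(−0.21P) = −0.21Q = -371.431.
ε = (dQ/dP)(P/Q) = (-371.431)(4/1768.718).
|ε| < 1, so demand is inelastic at this price.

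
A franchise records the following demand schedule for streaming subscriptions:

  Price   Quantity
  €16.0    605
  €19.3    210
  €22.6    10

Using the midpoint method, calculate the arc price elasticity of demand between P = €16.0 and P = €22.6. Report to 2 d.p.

At P = 16.0, Q = 605; at P = 22.6, Q = 10.
ΔQ = -595, ΔP = 6.6. Midpoints: P̄ = 19.30, Q̄ = 307.5.
ε = (ΔQ/ΔP)(P̄/Q̄) = (-595/6.6)(19.30/307.5).

-5.66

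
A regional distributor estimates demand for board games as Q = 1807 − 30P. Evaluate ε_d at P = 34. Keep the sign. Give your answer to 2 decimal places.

At P = 34, Q = 787.
dQ/dP = −30.
ε = (dQ/dP)(P/Q) = (-30)(34/787).

-1.30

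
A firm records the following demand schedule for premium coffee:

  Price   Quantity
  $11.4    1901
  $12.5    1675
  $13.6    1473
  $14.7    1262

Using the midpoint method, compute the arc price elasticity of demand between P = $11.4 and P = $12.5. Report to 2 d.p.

At P = 11.4, Q = 1901; at P = 12.5, Q = 1675.
ΔQ = -226, ΔP = 1.1. Midpoints: P̄ = 11.95, Q̄ = 1788.0.
ε = (ΔQ/ΔP)(P̄/Q̄) = (-226/1.1)(11.95/1788.0).

-1.37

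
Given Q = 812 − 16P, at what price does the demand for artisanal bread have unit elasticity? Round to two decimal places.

25.38

For linear demand Q = a − bP, ε = −bP/(a − bP). |ε| = 1 when bP = a − bP, i.e. P = a/(2b).
P = 812/(2·16) = 812/32 = 25.3750.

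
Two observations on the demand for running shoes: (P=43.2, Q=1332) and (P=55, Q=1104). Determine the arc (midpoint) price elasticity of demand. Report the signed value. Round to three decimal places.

ΔQ = 1104 − 1332 = -228; ΔP = 55 − 43.2 = 11.8.
Midpoints: P̄ = 49.10, Q̄ = 1218.0.
ε = (ΔQ/ΔP)(P̄/Q̄) = (-228/11.8)(49.10/1218.0).

-0.779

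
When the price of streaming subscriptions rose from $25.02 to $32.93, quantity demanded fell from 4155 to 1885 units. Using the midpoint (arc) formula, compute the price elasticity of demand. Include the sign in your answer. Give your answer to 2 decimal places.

ΔQ = 1885 − 4155 = -2270; ΔP = 32.93 − 25.02 = 7.91.
Midpoints: P̄ = 28.98, Q̄ = 3020.0.
ε = (ΔQ/ΔP)(P̄/Q̄) = (-2270/7.91)(28.98/3020.0).

-2.75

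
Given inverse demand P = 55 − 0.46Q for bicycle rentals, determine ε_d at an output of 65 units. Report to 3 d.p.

-0.839

At Q = 65, P = 55 − 0.46(65) = 25.10.
dP/dQ = −0.46, so dQ/dP = 1/(−0.46) = -2.174.
ε = (dQ/dP)(P/Q) = (-2.174)(25.10/65).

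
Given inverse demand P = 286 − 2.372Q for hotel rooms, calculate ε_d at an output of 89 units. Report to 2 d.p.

-0.35

At Q = 89, P = 286 − 2.372(89) = 74.89.
dP/dQ = −2.372, so dQ/dP = 1/(−2.372) = -0.422.
ε = (dQ/dP)(P/Q) = (-0.422)(74.89/89).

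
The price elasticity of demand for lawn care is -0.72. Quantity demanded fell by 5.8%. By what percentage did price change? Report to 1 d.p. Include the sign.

8.1%

%ΔP ≈ %ΔQ / ε = (-5.8%)/(-0.72) = 8.06%.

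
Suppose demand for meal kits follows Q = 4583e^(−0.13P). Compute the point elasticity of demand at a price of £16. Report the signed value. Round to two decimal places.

At P = 16, Q = 572.555.
dQ/dP = −0.13·4583e^(−0.13P) = −0.13Q = -74.432.
ε = (dQ/dP)(P/Q) = (-74.432)(16/572.555).

-2.08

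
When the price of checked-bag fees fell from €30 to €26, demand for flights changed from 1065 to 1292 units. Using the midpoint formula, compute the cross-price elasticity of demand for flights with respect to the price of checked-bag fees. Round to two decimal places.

-1.35

ΔQ_x = 1292 − 1065 = 227; ΔP_y = 26 − 30 = -4.
Midpoints: P̄_y = 28.00, Q̄_x = 1178.5.
ε_xy = (ΔQ_x/ΔP_y)(P̄_y/Q̄_x) = (227/-4)(28.00/1178.5).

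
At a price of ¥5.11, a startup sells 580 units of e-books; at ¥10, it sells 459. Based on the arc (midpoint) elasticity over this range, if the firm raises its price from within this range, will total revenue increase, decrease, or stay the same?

Arc ε = (-121/4.89)(7.55/519.5) ≈ -0.360.
|ε| = 0.36 < 1, so demand is inelastic. A price rise therefore raises total revenue.

increase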